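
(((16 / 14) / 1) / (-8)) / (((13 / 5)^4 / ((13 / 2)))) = -625 / 30758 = -0.02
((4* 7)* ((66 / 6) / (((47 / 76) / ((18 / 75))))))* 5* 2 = 280896 / 235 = 1195.30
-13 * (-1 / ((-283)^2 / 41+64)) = 0.01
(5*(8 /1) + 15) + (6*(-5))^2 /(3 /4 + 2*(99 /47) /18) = 35875 /37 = 969.59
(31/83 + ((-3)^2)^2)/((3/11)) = 74294/249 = 298.37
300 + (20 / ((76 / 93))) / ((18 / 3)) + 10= 11935 / 38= 314.08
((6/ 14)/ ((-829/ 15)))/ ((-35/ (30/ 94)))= 135/ 1909187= 0.00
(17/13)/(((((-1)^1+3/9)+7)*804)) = 17/66196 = 0.00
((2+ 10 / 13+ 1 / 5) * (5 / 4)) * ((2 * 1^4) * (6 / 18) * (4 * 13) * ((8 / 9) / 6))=1544 / 81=19.06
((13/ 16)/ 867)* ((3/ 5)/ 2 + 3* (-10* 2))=-2587/ 46240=-0.06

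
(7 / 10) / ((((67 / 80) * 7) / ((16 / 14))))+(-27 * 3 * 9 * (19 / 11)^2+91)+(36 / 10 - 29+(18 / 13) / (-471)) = -1221497163903 / 579123545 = -2109.22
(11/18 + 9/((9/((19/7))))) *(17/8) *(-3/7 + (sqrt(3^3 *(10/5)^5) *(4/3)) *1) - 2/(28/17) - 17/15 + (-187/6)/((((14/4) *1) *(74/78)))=-6423331/435120 + 7123 *sqrt(6)/63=262.19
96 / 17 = 5.65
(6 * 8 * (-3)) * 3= -432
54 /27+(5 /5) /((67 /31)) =165 /67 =2.46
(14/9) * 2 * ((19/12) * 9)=133/3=44.33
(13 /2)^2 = 169 /4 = 42.25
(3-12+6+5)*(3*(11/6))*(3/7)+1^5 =40/7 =5.71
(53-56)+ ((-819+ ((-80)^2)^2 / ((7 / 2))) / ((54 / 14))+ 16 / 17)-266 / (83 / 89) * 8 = 115494021374 / 38097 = 3031577.85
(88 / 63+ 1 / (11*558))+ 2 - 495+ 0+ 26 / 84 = -10554458 / 21483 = -491.29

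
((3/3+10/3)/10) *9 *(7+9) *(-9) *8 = -22464/5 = -4492.80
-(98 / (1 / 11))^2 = -1162084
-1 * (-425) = 425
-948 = -948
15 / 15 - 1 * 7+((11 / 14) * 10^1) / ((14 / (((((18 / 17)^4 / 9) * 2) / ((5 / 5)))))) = -23913654 / 4092529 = -5.84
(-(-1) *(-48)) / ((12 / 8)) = -32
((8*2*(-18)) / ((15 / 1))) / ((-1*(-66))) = -16 / 55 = -0.29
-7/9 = -0.78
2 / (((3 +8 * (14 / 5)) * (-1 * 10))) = -0.01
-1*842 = -842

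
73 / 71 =1.03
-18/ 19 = -0.95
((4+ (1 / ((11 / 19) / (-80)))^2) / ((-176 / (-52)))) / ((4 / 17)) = 127676341 / 5324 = 23981.28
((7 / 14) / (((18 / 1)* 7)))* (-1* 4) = -1 / 63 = -0.02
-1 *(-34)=34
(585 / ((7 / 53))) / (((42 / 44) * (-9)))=-75790 / 147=-515.58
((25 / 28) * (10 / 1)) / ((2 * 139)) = 125 / 3892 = 0.03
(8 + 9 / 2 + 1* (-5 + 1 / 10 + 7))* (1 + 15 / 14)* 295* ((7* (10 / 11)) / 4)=624515 / 44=14193.52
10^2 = 100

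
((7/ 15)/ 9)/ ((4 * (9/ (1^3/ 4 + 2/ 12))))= 7/ 11664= 0.00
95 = 95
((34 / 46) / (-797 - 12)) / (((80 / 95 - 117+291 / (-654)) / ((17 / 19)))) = 63002 / 8986604183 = 0.00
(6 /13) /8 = 3 /52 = 0.06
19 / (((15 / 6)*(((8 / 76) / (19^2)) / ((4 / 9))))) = 521284 / 45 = 11584.09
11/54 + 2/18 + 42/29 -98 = -150707/1566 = -96.24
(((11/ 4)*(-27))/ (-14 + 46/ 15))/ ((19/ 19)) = 4455/ 656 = 6.79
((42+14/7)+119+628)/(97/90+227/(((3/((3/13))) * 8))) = 3701880/15259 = 242.60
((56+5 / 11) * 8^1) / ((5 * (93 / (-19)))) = -31464 / 1705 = -18.45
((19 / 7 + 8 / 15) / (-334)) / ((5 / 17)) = -5797 / 175350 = -0.03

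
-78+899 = 821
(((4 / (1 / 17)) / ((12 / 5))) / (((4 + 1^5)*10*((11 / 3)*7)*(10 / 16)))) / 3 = 68 / 5775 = 0.01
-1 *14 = -14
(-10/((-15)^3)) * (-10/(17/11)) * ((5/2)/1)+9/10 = 3911/4590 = 0.85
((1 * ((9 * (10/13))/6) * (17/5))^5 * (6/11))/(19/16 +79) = 33122424096/5240058109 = 6.32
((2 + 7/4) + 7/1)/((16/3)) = 129/64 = 2.02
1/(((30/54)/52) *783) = 52/435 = 0.12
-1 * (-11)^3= 1331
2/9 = 0.22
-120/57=-40/19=-2.11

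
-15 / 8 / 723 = -5 / 1928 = -0.00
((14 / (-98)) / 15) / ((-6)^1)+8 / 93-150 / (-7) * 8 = 3349711 / 19530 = 171.52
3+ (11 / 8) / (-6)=133 / 48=2.77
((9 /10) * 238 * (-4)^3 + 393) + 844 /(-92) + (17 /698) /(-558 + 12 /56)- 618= -4369926237407 /313414215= -13942.97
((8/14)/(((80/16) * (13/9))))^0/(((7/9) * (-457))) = -9/3199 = -0.00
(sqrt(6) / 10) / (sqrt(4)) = sqrt(6) / 20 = 0.12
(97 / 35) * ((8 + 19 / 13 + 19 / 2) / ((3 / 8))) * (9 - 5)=765136 / 1365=560.54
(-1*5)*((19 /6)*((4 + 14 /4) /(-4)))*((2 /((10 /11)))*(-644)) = -168245 /4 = -42061.25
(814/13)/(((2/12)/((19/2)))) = 46398/13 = 3569.08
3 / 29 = 0.10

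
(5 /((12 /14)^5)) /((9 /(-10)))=-420175 /34992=-12.01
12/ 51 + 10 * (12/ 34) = 3.76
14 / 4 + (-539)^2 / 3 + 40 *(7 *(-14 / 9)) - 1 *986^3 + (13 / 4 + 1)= -34505598365 / 36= -958488843.47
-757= -757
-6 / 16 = -3 / 8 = -0.38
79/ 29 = 2.72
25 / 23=1.09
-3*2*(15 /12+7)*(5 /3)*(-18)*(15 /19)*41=913275 /19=48067.11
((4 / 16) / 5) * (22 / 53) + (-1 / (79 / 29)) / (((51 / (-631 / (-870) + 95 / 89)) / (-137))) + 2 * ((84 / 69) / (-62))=355550064233 / 203256261135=1.75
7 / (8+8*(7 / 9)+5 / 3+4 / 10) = 315 / 733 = 0.43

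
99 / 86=1.15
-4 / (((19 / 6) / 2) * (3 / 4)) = -64 / 19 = -3.37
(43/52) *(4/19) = 0.17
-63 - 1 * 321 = -384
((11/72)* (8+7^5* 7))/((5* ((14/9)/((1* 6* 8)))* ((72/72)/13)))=50474853/35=1442138.66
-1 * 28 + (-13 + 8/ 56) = -286/ 7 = -40.86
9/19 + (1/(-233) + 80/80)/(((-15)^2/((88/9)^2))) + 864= 69781666177/80682075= 864.90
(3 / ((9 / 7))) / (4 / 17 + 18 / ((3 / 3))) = 119 / 930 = 0.13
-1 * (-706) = 706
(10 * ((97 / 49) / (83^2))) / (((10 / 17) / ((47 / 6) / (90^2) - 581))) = -46562075897 / 16405464600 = -2.84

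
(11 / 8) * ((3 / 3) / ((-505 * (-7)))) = 11 / 28280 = 0.00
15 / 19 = 0.79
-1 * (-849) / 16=849 / 16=53.06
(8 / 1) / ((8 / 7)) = 7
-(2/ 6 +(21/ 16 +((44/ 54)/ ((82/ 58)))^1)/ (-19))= -78721/ 336528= -0.23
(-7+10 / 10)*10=-60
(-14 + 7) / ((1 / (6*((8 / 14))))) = -24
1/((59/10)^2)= 100/3481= 0.03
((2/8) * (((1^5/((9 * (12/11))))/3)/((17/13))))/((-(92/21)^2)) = -0.00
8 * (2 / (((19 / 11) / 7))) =1232 / 19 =64.84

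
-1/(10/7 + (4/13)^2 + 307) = -1183/364983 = -0.00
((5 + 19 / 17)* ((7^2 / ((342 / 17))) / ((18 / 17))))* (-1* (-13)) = 281554 / 1539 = 182.95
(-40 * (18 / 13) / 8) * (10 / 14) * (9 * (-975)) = 303750 / 7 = 43392.86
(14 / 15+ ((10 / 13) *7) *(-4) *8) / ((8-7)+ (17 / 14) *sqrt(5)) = 6549928 / 243555-7953484 *sqrt(5) / 243555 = -46.13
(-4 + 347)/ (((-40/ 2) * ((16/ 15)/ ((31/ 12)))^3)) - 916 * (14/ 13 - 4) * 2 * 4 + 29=289065028691/ 13631488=21205.68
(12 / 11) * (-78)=-936 / 11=-85.09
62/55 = 1.13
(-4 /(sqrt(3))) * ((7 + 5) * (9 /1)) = -144 * sqrt(3) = -249.42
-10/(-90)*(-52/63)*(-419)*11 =239668/567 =422.69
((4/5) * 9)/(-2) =-18/5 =-3.60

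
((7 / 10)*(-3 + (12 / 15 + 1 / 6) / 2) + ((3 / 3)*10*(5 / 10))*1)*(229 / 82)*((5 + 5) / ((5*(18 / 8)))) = 444947 / 55350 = 8.04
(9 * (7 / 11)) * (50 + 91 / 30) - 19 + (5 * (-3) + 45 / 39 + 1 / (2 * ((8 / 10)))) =1553067 / 5720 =271.52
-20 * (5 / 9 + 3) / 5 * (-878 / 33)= 112384 / 297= 378.40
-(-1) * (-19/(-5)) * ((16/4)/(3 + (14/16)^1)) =608/155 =3.92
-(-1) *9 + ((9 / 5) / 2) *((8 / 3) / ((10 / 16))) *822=79137 / 25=3165.48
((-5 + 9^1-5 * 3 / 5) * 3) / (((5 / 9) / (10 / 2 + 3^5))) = 6696 / 5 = 1339.20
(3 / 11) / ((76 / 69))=207 / 836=0.25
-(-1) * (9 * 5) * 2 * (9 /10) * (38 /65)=47.35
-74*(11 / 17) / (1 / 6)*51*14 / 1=-205128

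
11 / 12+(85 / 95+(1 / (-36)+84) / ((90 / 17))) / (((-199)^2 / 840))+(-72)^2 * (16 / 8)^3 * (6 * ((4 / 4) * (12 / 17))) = 242646555611429 / 1381441284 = 175647.39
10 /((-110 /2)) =-2 /11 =-0.18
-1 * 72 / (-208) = 9 / 26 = 0.35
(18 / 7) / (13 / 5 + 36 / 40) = 0.73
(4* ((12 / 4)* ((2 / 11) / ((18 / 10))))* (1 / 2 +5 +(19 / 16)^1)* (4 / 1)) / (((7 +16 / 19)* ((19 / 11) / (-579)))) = -206510 / 149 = -1385.97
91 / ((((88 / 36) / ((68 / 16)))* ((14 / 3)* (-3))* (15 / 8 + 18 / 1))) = -663 / 1166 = -0.57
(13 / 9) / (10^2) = 13 / 900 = 0.01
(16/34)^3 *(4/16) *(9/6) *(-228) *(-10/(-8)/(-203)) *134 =7332480/997339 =7.35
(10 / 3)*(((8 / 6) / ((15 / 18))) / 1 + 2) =12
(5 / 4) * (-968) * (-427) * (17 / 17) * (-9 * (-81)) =376652430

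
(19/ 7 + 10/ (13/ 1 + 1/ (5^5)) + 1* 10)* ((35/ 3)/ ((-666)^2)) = 2396540/ 6757464771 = 0.00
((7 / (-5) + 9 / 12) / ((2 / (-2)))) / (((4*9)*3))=13 / 2160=0.01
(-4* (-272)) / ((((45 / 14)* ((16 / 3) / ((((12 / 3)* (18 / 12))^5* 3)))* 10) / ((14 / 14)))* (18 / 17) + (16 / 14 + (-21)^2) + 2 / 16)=27965952 / 11368253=2.46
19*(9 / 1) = 171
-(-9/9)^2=-1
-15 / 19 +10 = 175 / 19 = 9.21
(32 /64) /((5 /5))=1 /2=0.50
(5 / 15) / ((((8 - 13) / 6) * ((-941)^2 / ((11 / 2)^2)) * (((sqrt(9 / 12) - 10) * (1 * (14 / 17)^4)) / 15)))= 30318123 * sqrt(3) / 13504605324112 + 151590615 / 3376151331028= 0.00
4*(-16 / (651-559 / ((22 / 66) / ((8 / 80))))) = -640 / 4833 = -0.13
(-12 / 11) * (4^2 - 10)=-72 / 11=-6.55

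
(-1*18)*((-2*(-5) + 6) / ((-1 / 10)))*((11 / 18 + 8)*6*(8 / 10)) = 119040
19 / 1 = 19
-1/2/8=-1/16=-0.06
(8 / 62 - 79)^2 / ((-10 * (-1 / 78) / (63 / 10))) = 305681.74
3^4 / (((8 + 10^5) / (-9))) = -27 / 3704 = -0.01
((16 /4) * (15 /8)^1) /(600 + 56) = 15 /1312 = 0.01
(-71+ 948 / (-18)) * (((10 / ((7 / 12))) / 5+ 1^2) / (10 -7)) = -1643 / 9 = -182.56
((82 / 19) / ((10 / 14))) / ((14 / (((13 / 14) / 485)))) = 533 / 645050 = 0.00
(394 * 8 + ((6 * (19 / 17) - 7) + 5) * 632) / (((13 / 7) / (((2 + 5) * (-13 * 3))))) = -15309168 / 17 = -900539.29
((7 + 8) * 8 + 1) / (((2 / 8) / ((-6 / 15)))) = -968 / 5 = -193.60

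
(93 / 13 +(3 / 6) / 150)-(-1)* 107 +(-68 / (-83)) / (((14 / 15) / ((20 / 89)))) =23061299017 / 201665100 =114.35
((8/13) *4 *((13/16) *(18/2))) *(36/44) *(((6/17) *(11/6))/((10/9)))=729/85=8.58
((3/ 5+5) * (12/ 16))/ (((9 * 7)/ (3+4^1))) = 7/ 15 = 0.47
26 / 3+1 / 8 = 211 / 24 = 8.79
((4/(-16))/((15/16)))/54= -2/405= -0.00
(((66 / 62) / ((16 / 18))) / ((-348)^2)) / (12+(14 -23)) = 11 / 3337088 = 0.00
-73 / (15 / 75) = -365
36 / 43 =0.84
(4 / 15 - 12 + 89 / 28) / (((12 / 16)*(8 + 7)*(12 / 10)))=-3593 / 5670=-0.63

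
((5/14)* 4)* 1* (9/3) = 30/7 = 4.29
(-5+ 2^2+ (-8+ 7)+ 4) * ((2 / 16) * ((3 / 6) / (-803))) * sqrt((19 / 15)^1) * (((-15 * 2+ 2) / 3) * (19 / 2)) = 0.02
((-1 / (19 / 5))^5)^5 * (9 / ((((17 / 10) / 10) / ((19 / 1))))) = -268220901489257812500 / 83278969826334395901177019724657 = -0.00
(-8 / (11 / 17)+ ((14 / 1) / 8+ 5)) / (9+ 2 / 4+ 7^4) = -247 / 106062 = -0.00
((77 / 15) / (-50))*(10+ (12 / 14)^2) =-2893 / 2625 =-1.10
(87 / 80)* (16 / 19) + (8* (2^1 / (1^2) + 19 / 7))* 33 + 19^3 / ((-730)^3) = 64440587334353 / 51739261000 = 1245.49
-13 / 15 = -0.87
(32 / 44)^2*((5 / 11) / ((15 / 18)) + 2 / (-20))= 0.24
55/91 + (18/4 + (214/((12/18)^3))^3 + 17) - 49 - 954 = 2194233731843/5824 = 376757165.50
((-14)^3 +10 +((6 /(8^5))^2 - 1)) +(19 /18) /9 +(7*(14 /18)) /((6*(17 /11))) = -1010693046259607 /369635622912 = -2734.30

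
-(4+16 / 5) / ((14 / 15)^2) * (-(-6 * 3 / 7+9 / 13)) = -15.53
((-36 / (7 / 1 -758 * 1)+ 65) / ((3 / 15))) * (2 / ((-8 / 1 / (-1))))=81.31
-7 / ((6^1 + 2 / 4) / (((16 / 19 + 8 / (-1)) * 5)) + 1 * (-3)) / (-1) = -9520 / 4327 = -2.20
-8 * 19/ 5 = -152/ 5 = -30.40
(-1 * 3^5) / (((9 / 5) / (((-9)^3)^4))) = -38127987424935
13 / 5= 2.60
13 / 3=4.33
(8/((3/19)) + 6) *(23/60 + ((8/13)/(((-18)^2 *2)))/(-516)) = 8852002/407511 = 21.72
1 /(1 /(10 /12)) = 5 /6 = 0.83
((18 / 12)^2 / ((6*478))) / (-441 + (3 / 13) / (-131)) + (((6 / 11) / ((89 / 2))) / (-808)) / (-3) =310262967 / 94657638747232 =0.00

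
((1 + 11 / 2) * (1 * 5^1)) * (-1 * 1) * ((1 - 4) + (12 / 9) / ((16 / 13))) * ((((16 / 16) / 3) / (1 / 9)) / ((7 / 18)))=13455 / 28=480.54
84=84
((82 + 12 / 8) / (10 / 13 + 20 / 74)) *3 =240981 / 1000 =240.98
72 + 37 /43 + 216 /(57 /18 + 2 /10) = 137.02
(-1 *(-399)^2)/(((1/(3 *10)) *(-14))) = 341145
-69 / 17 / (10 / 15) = -207 / 34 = -6.09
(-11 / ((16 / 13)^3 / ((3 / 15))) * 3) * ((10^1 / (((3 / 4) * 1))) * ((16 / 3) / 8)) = -24167 / 768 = -31.47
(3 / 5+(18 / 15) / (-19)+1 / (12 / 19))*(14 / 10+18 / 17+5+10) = 896707 / 24225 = 37.02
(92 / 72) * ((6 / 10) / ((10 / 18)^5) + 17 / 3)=9166259 / 421875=21.73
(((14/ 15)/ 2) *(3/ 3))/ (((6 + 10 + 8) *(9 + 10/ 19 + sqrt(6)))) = 24073/ 11014200 - 2527 *sqrt(6)/ 11014200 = 0.00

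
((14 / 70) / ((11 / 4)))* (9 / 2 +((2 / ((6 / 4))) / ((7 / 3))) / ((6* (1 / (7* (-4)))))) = 0.13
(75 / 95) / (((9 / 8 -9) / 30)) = -400 / 133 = -3.01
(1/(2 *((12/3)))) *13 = 1.62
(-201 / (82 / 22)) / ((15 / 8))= -5896 / 205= -28.76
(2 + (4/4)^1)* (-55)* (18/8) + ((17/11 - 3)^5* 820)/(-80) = -196169119/644204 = -304.51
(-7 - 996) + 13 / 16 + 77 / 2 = -15419 / 16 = -963.69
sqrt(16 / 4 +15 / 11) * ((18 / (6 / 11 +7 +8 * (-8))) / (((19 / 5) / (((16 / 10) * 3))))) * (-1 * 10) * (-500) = -80000 * sqrt(649) / 437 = -4663.70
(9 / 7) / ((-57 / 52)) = -156 / 133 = -1.17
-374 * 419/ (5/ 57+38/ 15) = -14887070/ 249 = -59787.43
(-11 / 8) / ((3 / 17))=-7.79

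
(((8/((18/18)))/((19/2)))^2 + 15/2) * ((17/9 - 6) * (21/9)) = -1535093/19494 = -78.75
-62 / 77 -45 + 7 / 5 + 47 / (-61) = -1060951 / 23485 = -45.18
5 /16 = 0.31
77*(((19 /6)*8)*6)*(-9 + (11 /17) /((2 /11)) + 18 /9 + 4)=111188 /17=6540.47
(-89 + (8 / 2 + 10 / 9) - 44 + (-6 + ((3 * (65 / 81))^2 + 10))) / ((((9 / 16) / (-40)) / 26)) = 1432537600 / 6561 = 218341.35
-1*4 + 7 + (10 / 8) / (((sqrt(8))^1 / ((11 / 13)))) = 55*sqrt(2) / 208 + 3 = 3.37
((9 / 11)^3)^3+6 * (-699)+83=-9693135537212 / 2357947691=-4110.84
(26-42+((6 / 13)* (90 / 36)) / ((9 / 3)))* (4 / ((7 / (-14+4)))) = 89.23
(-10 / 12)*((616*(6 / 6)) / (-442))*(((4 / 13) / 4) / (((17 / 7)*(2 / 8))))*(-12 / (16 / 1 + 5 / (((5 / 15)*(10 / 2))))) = -86240 / 927979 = -0.09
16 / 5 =3.20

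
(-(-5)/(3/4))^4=160000/81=1975.31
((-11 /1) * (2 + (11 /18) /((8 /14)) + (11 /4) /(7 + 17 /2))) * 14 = -558019 /1116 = -500.02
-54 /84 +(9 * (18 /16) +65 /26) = 671 /56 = 11.98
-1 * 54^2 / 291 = -972 / 97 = -10.02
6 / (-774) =-1 / 129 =-0.01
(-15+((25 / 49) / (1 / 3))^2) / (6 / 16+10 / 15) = -145872 / 12005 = -12.15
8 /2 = 4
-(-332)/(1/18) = 5976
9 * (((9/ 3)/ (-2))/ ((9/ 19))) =-57/ 2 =-28.50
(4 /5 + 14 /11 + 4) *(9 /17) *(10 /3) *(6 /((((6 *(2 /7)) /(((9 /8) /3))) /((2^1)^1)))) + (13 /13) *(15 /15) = 10895 /374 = 29.13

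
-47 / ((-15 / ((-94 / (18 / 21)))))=-15463 / 45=-343.62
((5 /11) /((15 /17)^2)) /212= 289 /104940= 0.00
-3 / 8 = -0.38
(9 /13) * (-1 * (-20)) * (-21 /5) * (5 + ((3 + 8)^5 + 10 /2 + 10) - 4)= -9366665.54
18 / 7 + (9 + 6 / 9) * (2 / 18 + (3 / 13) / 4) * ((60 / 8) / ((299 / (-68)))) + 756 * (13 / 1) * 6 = 28880181859 / 489762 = 58967.79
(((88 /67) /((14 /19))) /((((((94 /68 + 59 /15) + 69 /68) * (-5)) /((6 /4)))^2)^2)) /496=41646577356 /2297550135439577249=0.00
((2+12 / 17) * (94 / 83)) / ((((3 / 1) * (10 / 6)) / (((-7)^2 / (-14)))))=-15134 / 7055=-2.15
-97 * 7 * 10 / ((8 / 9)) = -30555 / 4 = -7638.75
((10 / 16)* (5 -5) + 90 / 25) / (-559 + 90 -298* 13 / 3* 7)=-54 / 142625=-0.00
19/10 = 1.90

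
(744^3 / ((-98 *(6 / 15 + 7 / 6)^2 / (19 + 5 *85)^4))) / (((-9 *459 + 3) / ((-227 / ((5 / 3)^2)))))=-6130844849765066121216 / 4654363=-1317225332395661.04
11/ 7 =1.57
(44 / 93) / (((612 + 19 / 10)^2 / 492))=721600 / 1168306951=0.00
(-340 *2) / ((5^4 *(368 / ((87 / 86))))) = -1479 / 494500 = -0.00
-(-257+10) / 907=247 / 907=0.27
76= 76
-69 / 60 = -23 / 20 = -1.15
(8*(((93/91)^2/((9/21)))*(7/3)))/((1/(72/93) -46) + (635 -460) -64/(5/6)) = 922560/1084811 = 0.85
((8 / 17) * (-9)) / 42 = -12 / 119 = -0.10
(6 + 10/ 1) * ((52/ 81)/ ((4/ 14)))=2912/ 81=35.95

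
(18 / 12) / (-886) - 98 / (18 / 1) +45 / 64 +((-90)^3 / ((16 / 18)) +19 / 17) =-3557599878313 / 4337856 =-820128.63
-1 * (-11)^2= -121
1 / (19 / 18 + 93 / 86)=387 / 827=0.47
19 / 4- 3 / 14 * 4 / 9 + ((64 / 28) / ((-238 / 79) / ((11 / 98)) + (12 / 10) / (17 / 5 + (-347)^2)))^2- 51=-1343206124784017465185307 / 28987149585132826817772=-46.34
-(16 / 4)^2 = -16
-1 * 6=-6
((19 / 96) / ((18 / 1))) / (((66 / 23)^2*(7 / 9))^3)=2812681891 / 67200722620416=0.00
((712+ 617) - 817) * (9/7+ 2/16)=5056/7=722.29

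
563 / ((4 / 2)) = 563 / 2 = 281.50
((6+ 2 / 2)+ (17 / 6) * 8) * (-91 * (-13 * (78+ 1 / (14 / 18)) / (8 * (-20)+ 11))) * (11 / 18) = -30608435 / 2682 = -11412.54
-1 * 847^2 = -717409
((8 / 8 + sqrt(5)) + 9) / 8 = sqrt(5) / 8 + 5 / 4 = 1.53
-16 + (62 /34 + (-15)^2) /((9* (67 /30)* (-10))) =-58528 /3417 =-17.13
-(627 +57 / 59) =-37050 / 59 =-627.97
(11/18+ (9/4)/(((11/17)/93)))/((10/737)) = 8596301/360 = 23878.61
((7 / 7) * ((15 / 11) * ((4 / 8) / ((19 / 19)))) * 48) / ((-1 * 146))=-180 / 803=-0.22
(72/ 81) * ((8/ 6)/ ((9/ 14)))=448/ 243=1.84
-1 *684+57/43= -29355/43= -682.67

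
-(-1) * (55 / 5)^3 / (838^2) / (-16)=-1331 / 11235904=-0.00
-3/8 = -0.38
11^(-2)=1 / 121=0.01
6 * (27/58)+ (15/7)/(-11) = 5802/2233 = 2.60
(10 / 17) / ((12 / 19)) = 95 / 102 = 0.93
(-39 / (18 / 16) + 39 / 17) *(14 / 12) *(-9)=11557 / 34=339.91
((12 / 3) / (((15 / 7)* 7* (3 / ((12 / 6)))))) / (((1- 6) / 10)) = -16 / 45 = -0.36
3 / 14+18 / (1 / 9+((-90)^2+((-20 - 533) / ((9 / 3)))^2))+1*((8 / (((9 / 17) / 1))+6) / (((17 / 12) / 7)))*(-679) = -9576016882451 / 135199470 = -70828.80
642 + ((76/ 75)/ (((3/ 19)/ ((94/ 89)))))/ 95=64287394/ 100125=642.07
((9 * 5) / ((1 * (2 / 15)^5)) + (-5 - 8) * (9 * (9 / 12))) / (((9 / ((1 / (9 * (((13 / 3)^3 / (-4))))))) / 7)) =-79727823 / 17576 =-4536.18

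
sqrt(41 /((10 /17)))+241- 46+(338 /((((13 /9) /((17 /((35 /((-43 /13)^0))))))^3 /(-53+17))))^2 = sqrt(6970) /10+66559344738791811 /310666890625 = 214255.01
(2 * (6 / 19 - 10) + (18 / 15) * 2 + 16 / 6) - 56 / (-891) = -1205252 / 84645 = -14.24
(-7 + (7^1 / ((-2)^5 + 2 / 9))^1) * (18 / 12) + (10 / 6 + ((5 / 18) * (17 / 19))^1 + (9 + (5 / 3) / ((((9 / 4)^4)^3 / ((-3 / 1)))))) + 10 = 30953773478175077 / 3069444202475508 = 10.08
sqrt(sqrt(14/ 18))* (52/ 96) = 13* sqrt(3)* 7^(1/ 4)/ 72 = 0.51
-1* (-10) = 10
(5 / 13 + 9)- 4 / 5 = 558 / 65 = 8.58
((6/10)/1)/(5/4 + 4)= 4/35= 0.11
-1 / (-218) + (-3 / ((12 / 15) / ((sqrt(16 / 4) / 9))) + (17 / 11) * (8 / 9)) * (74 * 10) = 399.90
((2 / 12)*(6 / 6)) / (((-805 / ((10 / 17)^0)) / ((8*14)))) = -8 / 345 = -0.02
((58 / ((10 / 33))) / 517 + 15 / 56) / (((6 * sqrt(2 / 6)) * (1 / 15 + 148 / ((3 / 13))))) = 933 * sqrt(3) / 5627216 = 0.00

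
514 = 514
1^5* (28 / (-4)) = -7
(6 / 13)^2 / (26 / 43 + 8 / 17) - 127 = -2807267 / 22139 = -126.80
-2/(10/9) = -9/5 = -1.80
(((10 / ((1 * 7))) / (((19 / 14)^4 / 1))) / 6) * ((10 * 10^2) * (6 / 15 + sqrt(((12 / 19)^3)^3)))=379330560000 * sqrt(57) / 322687697779 + 10976000 / 390963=36.95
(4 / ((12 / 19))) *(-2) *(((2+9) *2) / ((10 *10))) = -209 / 75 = -2.79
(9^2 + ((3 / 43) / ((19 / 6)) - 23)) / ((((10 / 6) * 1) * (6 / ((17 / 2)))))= 49.32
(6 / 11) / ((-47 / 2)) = -12 / 517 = -0.02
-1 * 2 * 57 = -114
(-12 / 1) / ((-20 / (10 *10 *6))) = 360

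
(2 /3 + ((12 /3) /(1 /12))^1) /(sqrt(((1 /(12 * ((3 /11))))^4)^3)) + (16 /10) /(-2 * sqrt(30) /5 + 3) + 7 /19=16 * sqrt(30) /105 + 14089942550577 /235617613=59800.87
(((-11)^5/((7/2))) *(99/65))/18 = -1771561/455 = -3893.54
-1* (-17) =17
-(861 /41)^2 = -441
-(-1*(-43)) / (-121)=43 / 121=0.36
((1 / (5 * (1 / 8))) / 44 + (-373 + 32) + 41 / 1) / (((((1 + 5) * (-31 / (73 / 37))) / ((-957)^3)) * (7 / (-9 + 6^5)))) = -124222236014820339 / 40145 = -3094338921779.06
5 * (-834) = -4170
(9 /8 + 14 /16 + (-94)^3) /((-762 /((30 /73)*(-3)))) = -12458730 /9271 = -1343.84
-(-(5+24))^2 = -841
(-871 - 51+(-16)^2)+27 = -639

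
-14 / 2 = -7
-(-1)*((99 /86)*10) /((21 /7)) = 165 /43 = 3.84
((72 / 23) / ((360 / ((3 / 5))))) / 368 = 0.00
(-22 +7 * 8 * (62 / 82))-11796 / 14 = -235980 / 287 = -822.23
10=10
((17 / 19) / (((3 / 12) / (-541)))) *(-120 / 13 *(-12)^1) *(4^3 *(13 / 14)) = -1695191040 / 133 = -12745797.29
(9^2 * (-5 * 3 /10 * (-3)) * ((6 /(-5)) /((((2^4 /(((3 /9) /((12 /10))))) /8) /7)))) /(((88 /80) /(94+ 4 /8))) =-1607445 /44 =-36532.84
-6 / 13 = -0.46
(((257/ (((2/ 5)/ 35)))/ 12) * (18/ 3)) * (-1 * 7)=-78706.25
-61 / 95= -0.64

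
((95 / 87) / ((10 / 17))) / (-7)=-323 / 1218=-0.27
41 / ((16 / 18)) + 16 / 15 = 5663 / 120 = 47.19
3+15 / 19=72 / 19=3.79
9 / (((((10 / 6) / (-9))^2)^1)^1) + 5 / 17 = 111662 / 425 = 262.73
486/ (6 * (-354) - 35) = -486/ 2159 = -0.23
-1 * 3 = -3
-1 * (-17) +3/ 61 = 1040/ 61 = 17.05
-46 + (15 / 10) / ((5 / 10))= -43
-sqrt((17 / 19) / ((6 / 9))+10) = -sqrt(16378) / 38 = -3.37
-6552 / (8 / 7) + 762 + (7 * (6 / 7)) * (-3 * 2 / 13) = -64659 / 13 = -4973.77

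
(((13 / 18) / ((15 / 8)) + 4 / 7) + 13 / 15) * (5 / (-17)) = -1723 / 3213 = -0.54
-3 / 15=-1 / 5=-0.20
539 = 539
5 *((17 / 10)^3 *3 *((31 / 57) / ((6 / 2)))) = 152303 / 11400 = 13.36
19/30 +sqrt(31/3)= 19/30 +sqrt(93)/3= 3.85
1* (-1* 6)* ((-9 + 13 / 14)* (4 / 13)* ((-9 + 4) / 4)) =-1695 / 91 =-18.63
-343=-343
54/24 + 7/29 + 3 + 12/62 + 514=1868787/3596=519.68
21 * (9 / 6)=63 / 2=31.50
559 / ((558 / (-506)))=-141427 / 279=-506.91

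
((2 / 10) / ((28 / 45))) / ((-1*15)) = -3 / 140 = -0.02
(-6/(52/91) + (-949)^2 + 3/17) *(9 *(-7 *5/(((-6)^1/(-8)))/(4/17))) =-3215108715/2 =-1607554357.50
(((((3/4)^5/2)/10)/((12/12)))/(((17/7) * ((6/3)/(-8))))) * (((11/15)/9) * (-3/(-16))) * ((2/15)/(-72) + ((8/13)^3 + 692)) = -3719775983/17997824000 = -0.21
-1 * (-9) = 9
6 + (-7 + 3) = 2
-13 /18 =-0.72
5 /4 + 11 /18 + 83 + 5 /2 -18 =2497 /36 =69.36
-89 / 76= -1.17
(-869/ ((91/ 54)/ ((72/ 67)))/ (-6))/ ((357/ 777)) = 20835144/ 103649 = 201.02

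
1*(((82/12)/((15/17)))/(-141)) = -697/12690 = -0.05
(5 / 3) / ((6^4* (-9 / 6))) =-5 / 5832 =-0.00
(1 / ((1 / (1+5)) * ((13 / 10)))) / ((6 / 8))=80 / 13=6.15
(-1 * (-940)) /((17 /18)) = 16920 /17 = 995.29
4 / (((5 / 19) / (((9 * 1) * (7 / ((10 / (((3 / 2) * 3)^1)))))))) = 10773 / 25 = 430.92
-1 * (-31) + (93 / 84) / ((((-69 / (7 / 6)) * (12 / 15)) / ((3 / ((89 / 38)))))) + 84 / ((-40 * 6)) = 30.62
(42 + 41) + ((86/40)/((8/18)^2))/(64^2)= 108793243/1310720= 83.00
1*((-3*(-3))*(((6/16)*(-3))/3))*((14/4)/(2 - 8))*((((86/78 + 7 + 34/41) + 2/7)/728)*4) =77379/776048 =0.10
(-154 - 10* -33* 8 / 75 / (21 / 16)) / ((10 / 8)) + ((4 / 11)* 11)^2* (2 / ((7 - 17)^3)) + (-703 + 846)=108211 / 2625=41.22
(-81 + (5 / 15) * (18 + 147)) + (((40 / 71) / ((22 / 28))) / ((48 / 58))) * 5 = -50768 / 2343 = -21.67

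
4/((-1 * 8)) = -1/2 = -0.50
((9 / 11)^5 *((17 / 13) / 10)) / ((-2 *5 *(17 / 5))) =-59049 / 41873260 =-0.00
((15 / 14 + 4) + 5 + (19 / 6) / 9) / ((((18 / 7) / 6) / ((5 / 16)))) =7.60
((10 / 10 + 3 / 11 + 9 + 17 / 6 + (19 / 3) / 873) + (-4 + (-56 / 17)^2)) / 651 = 47491621 / 1548598986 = 0.03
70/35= 2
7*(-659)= -4613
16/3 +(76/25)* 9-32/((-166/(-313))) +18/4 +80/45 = -798029/37350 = -21.37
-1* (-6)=6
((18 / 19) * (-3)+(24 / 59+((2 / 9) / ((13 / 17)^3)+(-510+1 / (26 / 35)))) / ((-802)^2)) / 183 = -81062068297781 / 5218047172509912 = -0.02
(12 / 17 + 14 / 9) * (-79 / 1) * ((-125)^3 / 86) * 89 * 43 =2375708984375 / 153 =15527509701.80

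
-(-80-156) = 236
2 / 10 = 1 / 5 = 0.20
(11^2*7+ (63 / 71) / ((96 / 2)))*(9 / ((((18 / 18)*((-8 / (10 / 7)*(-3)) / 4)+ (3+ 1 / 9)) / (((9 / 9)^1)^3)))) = 55670895 / 53392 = 1042.68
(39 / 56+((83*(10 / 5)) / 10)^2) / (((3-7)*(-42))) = 386759 / 235200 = 1.64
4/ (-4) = -1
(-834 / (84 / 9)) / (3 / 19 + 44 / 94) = -1117143 / 7826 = -142.75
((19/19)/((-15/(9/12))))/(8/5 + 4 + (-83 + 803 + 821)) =-0.00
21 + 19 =40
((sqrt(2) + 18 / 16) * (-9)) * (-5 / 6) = 135 / 16 + 15 * sqrt(2) / 2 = 19.04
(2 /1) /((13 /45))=90 /13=6.92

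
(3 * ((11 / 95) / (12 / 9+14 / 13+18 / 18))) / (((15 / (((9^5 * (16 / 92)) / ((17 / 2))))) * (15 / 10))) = 5.47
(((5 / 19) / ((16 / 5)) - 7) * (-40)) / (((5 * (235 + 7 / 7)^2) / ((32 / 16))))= 2103 / 1058224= 0.00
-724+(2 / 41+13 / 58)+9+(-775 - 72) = -3713787 / 2378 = -1561.73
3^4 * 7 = 567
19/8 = 2.38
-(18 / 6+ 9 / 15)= -18 / 5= -3.60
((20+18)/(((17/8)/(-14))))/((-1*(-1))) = -4256/17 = -250.35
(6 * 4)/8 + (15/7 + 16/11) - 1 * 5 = 123/77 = 1.60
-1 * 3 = -3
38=38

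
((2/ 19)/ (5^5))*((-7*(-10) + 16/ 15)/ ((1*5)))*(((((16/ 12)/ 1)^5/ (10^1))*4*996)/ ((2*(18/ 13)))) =4711276544/ 16231640625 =0.29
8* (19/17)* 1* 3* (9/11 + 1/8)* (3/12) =4731/748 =6.32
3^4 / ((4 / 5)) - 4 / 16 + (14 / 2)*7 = 150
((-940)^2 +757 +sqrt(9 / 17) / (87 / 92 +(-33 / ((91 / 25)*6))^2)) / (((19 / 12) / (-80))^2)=1053184204800*sqrt(17) / 7547963807 +815023411200 / 361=2257683154.81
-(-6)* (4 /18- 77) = -1382 /3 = -460.67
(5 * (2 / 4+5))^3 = 166375 / 8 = 20796.88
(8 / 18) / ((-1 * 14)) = -2 / 63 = -0.03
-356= -356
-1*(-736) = 736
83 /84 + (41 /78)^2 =13462 /10647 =1.26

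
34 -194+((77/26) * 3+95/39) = -11597/78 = -148.68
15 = 15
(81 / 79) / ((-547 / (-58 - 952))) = 81810 / 43213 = 1.89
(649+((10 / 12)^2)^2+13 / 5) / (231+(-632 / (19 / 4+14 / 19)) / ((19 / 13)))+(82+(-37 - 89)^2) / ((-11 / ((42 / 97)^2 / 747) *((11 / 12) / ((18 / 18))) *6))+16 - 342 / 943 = 242538346475773089427 / 12214985989431923280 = 19.86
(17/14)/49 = 17/686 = 0.02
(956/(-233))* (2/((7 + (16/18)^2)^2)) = -12544632/92771513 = -0.14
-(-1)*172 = 172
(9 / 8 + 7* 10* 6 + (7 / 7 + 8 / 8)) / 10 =677 / 16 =42.31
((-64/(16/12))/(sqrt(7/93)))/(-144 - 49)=48 * sqrt(651)/1351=0.91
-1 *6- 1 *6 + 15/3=-7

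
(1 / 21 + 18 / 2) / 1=190 / 21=9.05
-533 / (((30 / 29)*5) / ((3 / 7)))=-15457 / 350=-44.16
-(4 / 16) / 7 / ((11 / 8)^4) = -1024 / 102487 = -0.01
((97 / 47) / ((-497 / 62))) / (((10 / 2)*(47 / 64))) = -384896 / 5489365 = -0.07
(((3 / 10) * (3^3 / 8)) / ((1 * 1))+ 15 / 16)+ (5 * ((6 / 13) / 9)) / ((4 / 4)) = 1721 / 780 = 2.21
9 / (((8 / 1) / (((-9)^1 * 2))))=-81 / 4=-20.25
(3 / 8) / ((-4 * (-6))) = 1 / 64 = 0.02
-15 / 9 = -5 / 3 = -1.67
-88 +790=702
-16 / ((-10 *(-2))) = -4 / 5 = -0.80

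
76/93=0.82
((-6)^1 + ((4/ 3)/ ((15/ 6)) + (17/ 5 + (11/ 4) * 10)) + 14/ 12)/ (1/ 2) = 53.20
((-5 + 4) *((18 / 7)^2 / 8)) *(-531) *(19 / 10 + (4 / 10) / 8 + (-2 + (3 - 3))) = -43011 / 1960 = -21.94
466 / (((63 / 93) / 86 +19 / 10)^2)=10350378425 / 80848328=128.02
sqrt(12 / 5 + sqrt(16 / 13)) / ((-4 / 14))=-7*sqrt(325*sqrt(13) + 2535) / 65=-6.56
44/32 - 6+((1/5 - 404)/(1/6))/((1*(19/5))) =-97615/152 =-642.20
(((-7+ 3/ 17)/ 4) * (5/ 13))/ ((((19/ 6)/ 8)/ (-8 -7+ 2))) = 6960/ 323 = 21.55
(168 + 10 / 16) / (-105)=-1349 / 840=-1.61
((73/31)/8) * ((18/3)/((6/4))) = 73/62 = 1.18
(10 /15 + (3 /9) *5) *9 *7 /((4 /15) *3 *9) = 20.42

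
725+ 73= 798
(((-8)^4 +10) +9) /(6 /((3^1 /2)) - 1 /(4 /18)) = -8230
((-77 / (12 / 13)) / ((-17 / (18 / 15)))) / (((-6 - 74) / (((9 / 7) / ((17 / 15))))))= -3861 / 46240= -0.08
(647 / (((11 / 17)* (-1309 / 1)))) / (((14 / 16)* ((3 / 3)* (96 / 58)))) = -18763 / 35574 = -0.53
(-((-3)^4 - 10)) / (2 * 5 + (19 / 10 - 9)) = -710 / 29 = -24.48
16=16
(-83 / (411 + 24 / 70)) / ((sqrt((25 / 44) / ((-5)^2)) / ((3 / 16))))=-0.25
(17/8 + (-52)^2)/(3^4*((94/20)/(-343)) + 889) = 37128035/12181852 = 3.05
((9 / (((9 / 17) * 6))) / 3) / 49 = 17 / 882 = 0.02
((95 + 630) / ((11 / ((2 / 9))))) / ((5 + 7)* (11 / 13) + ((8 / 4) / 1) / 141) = 442975 / 307527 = 1.44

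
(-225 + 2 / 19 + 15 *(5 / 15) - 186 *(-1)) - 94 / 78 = -26009 / 741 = -35.10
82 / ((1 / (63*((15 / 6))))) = 12915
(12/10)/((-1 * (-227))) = 6/1135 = 0.01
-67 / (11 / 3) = -201 / 11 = -18.27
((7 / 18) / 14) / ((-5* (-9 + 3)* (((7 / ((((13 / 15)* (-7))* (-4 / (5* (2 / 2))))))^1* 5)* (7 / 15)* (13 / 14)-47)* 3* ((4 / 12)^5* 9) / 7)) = -7 / 5265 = -0.00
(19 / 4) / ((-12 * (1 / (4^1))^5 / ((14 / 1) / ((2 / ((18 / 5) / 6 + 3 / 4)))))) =-19152 / 5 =-3830.40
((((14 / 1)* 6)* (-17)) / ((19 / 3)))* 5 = -21420 / 19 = -1127.37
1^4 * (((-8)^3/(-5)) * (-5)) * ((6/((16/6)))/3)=-384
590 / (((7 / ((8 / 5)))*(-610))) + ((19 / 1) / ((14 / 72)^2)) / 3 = 2500136 / 14945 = 167.29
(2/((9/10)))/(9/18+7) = 8/27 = 0.30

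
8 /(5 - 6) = -8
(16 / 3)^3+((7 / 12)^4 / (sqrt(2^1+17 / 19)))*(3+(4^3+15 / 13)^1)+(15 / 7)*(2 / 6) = 1063643*sqrt(1045) / 7413120+28807 / 189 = 157.06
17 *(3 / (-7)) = -51 / 7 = -7.29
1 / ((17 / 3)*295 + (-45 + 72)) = 3 / 5096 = 0.00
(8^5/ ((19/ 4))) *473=61997056/ 19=3263002.95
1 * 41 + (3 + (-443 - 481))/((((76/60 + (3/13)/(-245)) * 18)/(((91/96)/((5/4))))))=6005123/580512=10.34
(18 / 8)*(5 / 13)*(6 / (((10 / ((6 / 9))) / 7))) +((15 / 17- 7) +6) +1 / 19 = 19803 / 8398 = 2.36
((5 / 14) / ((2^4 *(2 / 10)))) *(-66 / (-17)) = 825 / 1904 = 0.43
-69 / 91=-0.76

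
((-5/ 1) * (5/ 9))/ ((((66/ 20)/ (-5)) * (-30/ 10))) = -1250/ 891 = -1.40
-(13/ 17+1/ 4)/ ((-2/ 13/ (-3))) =-2691/ 136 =-19.79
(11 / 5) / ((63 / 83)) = 913 / 315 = 2.90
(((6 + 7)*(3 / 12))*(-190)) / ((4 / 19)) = -23465 / 8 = -2933.12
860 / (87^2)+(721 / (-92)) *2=-5417689 / 348174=-15.56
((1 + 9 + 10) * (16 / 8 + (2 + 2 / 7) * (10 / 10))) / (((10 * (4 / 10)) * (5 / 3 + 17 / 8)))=3600 / 637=5.65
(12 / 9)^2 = 16 / 9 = 1.78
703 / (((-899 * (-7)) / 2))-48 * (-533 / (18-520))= -80147150 / 1579543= -50.74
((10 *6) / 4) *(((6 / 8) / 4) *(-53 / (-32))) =2385 / 512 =4.66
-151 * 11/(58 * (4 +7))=-2.60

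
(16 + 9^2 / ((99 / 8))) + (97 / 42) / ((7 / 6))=13219 / 539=24.53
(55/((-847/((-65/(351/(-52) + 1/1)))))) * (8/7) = -10400/12397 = -0.84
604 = 604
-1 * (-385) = 385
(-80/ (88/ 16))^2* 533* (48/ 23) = 235339.71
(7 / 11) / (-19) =-7 / 209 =-0.03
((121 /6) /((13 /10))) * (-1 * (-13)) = 605 /3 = 201.67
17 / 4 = 4.25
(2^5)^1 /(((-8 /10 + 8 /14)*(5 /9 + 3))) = -315 /8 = -39.38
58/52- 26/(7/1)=-473/182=-2.60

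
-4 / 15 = -0.27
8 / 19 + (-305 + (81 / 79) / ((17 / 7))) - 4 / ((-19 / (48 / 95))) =-737053104 / 2424115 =-304.05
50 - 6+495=539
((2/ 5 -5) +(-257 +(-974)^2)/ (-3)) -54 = -4742974/ 15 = -316198.27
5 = 5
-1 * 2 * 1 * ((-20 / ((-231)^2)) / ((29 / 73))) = 2920 / 1547469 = 0.00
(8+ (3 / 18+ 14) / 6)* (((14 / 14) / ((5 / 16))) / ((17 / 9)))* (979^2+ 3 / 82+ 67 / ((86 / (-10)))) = 16823322.39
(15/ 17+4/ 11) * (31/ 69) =7223/ 12903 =0.56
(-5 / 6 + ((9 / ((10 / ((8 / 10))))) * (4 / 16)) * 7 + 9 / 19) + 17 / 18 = 15773 / 8550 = 1.84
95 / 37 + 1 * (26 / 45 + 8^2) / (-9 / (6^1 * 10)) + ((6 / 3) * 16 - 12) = -407543 / 999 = -407.95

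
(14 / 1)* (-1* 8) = -112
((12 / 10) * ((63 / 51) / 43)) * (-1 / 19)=-126 / 69445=-0.00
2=2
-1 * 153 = -153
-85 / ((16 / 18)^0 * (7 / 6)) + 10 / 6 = -1495 / 21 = -71.19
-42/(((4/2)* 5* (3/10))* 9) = -14/9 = -1.56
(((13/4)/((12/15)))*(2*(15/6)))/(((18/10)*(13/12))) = 125/12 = 10.42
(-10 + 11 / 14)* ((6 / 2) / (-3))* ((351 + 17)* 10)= 237360 / 7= 33908.57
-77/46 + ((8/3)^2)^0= -31/46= -0.67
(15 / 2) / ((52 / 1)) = 0.14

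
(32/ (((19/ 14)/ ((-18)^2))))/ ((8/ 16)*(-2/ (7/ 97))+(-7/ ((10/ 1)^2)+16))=101606400/ 27569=3685.53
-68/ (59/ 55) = -3740/ 59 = -63.39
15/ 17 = 0.88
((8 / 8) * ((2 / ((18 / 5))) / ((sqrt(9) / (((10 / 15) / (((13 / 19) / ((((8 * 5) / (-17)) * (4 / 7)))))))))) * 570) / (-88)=722000 / 459459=1.57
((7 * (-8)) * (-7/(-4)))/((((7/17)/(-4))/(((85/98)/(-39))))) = -5780/273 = -21.17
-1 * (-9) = 9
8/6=4/3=1.33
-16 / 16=-1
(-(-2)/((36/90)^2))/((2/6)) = 75/2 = 37.50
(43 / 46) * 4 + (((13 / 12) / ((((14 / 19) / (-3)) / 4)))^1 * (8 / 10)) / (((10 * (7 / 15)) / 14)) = -31076 / 805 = -38.60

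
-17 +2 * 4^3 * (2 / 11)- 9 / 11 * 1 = 60 / 11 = 5.45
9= 9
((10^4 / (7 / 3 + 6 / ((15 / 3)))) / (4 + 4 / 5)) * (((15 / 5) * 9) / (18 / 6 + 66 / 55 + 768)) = 20.62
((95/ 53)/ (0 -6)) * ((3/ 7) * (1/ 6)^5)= -95/ 5769792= -0.00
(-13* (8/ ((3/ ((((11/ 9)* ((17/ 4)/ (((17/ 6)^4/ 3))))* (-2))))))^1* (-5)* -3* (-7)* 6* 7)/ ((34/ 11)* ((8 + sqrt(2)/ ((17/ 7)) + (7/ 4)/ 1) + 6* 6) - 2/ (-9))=-2016911176600320/ 3863007597833 + 18124366740480* sqrt(2)/ 3863007597833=-515.47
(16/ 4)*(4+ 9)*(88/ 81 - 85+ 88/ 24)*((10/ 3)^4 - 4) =-3270488000/ 6561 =-498474.01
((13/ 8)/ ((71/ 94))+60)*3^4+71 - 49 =1435979/ 284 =5056.26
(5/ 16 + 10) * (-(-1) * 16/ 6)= 55/ 2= 27.50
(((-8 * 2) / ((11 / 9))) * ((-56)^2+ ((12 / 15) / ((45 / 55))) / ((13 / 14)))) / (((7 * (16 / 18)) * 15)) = -1573008 / 3575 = -440.00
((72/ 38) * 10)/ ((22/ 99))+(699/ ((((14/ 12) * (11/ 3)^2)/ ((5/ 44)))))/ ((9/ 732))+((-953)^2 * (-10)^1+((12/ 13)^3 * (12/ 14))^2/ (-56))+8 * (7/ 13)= -380231166948703153816/ 41868354270743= -9081588.55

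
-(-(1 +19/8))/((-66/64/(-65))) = 2340/11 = 212.73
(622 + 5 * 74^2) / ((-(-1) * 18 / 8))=12445.33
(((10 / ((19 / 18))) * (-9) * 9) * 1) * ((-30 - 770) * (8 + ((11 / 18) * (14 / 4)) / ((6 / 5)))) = 114102000 / 19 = 6005368.42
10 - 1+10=19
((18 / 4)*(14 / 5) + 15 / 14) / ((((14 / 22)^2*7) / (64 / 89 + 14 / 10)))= 109196571 / 10684450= 10.22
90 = 90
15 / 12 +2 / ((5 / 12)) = 121 / 20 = 6.05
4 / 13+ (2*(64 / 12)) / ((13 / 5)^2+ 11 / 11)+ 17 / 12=15631 / 5044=3.10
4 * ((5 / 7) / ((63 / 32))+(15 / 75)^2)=1.61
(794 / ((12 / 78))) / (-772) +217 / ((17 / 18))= 2927695 / 13124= 223.08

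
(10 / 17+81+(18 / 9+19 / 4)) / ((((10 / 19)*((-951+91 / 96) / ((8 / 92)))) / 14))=-38348688 / 178305775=-0.22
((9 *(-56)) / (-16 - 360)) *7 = 441 / 47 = 9.38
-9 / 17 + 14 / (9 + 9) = 38 / 153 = 0.25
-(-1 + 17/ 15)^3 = -8/ 3375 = -0.00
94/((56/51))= 2397/28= 85.61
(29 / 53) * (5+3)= 232 / 53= 4.38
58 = 58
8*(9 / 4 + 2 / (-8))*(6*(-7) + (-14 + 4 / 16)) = -892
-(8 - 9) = 1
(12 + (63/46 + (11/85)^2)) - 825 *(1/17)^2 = 3500191/332350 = 10.53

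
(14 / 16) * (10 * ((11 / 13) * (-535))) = -205975 / 52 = -3961.06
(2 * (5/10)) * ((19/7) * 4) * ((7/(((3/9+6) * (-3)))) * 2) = -8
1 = 1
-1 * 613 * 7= -4291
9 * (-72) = -648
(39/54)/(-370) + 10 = 66587/6660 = 10.00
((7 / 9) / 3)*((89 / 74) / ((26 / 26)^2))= 623 / 1998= 0.31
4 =4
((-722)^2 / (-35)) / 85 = -521284 / 2975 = -175.22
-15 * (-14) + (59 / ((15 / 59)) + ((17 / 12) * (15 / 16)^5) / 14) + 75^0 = 390319368251 / 880803840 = 443.14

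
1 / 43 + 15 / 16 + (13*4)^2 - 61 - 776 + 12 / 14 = 9000227 / 4816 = 1868.82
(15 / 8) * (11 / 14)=165 / 112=1.47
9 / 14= 0.64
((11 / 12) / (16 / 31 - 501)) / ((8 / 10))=-341 / 148944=-0.00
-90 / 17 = -5.29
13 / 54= 0.24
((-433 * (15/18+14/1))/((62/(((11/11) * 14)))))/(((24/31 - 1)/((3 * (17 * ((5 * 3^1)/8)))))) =9826935/16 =614183.44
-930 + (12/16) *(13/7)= -26001/28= -928.61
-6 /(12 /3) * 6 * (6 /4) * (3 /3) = -27 /2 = -13.50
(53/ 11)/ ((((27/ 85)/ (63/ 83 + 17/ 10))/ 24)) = 7355764/ 8217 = 895.19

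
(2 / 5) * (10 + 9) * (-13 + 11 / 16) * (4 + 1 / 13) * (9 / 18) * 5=-198379 / 208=-953.75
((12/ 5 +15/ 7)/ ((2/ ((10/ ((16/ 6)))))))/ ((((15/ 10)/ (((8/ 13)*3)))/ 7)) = 954/ 13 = 73.38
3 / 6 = 1 / 2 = 0.50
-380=-380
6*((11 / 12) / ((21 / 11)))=121 / 42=2.88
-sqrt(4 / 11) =-2 * sqrt(11) / 11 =-0.60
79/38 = 2.08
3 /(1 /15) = 45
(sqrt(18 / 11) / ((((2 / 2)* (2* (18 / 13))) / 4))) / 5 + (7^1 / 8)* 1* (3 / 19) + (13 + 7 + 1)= 13* sqrt(22) / 165 + 3213 / 152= 21.51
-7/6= -1.17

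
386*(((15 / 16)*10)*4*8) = 115800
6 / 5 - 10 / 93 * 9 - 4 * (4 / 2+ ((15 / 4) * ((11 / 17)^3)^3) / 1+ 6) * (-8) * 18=85493914959717972 / 18381120857035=4651.18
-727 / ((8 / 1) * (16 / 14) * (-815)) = 5089 / 52160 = 0.10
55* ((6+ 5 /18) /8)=6215 /144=43.16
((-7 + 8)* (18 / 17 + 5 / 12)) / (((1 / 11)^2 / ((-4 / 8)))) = -36421 / 408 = -89.27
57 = 57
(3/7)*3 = 9/7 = 1.29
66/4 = 33/2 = 16.50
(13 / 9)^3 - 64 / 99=18983 / 8019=2.37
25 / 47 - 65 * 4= -12195 / 47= -259.47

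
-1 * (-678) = 678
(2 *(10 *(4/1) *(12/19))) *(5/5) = 960/19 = 50.53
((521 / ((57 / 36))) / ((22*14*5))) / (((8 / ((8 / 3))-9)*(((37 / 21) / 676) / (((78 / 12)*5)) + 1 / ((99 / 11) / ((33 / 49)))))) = -8012459 / 16854387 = -0.48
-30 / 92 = -15 / 46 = -0.33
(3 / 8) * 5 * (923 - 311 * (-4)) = 32505 / 8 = 4063.12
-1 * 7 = -7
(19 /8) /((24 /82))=779 /96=8.11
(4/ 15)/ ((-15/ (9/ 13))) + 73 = 23721/ 325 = 72.99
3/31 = 0.10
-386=-386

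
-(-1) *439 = 439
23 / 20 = 1.15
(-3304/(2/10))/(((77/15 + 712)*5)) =-49560/10757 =-4.61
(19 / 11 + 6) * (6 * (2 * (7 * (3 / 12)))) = 1785 / 11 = 162.27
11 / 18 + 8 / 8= 29 / 18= 1.61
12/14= 6/7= 0.86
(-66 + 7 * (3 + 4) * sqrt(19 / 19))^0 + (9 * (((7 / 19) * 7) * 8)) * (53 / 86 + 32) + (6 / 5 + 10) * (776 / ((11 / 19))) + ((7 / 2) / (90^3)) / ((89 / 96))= 511885961173843 / 24295231125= 21069.40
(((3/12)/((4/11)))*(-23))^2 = 64009/256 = 250.04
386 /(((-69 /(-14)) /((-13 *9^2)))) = -1896804 /23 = -82469.74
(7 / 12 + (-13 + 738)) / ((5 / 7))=60949 / 60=1015.82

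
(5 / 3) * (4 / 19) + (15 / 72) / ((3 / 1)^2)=1535 / 4104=0.37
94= 94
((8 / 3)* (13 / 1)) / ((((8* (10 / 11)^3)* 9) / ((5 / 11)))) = 1573 / 5400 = 0.29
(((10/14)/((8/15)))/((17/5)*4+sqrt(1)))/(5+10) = 25/4088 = 0.01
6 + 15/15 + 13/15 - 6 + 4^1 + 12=268/15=17.87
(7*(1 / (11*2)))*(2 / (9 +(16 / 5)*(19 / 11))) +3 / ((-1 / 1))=-2362 / 799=-2.96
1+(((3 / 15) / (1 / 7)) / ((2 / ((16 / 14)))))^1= 9 / 5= 1.80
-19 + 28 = 9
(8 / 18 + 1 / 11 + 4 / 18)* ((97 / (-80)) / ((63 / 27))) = -485 / 1232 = -0.39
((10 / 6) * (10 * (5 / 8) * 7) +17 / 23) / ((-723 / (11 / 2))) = -0.56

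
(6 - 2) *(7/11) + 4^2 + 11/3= 733/33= 22.21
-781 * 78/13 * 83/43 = -388938/43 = -9045.07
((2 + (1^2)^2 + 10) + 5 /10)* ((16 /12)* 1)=18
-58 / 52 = -29 / 26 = -1.12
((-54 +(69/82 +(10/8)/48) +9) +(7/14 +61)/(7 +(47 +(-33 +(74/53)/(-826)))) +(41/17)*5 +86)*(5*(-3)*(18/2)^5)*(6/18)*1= -21510736439188995/1281454016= -16786194.57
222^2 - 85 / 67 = 3301943 / 67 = 49282.73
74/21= 3.52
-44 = -44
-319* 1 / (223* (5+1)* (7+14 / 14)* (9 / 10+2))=-55 / 5352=-0.01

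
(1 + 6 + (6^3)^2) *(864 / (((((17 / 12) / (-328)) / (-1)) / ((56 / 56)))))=158687050752 / 17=9334532397.18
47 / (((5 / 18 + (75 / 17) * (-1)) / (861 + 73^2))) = -17804916 / 253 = -70375.16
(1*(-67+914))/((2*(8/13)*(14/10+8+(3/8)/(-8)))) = 73.58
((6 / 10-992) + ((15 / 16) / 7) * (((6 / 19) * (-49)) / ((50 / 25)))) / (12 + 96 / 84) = -10559521 / 139840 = -75.51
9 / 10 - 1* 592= -5911 / 10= -591.10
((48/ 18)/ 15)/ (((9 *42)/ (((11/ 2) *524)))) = 11528/ 8505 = 1.36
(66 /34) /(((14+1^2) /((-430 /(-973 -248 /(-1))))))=946 /12325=0.08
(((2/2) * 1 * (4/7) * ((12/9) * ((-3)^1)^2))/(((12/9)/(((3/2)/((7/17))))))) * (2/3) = 612/49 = 12.49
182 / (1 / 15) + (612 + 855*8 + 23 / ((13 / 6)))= 10192.62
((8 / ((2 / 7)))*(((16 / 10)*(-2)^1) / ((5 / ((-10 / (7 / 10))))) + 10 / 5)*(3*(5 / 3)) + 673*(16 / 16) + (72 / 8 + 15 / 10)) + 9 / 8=17957 / 8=2244.62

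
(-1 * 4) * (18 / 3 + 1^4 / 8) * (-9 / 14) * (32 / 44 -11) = -7119 / 44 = -161.80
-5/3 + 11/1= 9.33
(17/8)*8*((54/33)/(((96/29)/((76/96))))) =9367/1408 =6.65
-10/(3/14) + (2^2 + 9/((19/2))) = -2378/57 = -41.72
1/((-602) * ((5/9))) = -9/3010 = -0.00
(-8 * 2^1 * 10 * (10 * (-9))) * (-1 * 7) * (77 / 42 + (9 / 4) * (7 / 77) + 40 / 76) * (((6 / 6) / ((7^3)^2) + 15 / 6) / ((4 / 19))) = -51586588050 / 16807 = -3069351.34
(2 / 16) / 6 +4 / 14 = 103 / 336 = 0.31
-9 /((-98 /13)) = 117 /98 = 1.19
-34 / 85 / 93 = -0.00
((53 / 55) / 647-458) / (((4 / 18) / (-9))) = 1320128037 / 71170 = 18548.94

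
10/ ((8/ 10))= 12.50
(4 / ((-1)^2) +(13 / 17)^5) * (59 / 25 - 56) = -8114016861 / 35496425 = -228.59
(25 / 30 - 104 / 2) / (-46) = 307 / 276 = 1.11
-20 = -20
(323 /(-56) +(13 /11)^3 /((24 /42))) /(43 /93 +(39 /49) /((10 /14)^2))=-498961275 /350468272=-1.42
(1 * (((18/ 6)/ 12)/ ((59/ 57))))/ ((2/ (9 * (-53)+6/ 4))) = -54207/ 944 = -57.42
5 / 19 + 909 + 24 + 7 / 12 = 212917 / 228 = 933.85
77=77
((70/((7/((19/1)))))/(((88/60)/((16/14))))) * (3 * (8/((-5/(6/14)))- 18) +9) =-3755160/539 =-6966.90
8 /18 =4 /9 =0.44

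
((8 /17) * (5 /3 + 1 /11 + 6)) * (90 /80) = 768 /187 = 4.11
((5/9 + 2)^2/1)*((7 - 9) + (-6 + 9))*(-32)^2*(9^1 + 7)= 8667136/81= 107001.68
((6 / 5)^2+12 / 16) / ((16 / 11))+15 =26409 / 1600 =16.51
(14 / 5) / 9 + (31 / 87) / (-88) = 35263 / 114840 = 0.31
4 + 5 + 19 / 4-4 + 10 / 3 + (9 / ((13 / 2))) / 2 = 2149 / 156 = 13.78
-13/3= -4.33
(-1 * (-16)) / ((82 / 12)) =96 / 41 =2.34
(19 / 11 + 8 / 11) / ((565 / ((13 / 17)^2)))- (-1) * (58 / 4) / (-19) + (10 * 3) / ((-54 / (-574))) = 195419252411 / 614278170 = 318.13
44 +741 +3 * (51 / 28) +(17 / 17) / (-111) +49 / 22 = 27100231 / 34188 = 792.68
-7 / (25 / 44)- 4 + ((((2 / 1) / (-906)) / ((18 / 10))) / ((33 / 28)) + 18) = 5647222 / 3363525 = 1.68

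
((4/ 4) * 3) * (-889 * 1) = -2667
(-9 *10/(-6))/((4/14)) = 105/2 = 52.50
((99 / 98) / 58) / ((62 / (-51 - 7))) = -99 / 6076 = -0.02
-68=-68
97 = 97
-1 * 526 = -526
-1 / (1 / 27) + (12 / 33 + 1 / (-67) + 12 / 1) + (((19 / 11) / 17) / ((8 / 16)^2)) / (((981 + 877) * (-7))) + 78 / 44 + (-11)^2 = 108.12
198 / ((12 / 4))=66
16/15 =1.07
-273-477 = -750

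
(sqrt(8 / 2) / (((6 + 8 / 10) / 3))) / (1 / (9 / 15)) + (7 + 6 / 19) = 7.85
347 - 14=333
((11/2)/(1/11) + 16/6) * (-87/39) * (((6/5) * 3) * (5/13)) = -32973/169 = -195.11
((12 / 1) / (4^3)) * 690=1035 / 8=129.38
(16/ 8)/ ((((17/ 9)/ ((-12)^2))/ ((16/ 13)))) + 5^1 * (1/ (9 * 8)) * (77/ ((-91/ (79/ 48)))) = 143253367/ 763776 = 187.56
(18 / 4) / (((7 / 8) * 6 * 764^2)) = 3 / 2042936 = 0.00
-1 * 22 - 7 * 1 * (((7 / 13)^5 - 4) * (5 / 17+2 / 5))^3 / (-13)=-108334353780903481301027 / 3269191800916962558833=-33.14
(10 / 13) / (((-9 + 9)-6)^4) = 5 / 8424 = 0.00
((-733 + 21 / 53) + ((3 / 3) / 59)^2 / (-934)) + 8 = -124861158669 / 172316462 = -724.60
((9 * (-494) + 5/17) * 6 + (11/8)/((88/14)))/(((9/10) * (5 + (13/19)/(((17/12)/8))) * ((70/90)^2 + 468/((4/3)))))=-2481323715/260922368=-9.51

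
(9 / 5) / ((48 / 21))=63 / 80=0.79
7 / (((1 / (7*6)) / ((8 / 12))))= 196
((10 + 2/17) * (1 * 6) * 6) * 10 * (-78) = -4829760/17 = -284103.53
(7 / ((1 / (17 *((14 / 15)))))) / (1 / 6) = 3332 / 5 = 666.40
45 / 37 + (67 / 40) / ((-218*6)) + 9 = 19774481 / 1935840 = 10.21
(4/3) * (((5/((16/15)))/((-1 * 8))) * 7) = -175/32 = -5.47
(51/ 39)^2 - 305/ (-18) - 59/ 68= 1839659/ 103428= 17.79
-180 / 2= -90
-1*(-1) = 1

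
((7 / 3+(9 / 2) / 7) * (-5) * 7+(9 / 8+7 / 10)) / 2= -12281 / 240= -51.17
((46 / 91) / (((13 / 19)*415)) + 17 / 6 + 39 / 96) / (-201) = -152767799 / 9473274720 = -0.02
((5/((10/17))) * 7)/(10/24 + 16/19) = 1938/41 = 47.27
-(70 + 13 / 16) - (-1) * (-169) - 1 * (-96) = -2301 / 16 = -143.81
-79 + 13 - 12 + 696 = 618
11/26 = 0.42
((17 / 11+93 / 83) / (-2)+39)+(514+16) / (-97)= 2851940 / 88561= 32.20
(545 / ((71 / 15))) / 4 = 8175 / 284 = 28.79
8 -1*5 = 3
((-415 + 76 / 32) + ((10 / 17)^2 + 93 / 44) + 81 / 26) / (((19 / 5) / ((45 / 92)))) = -30279876525 / 577916768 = -52.39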